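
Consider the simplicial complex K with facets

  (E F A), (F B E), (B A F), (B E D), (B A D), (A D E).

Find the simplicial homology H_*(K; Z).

Fix the vertex order A < B < D < E < F and write every simplex with vertices in increasing order. Then dim K = 2 and the simplices of K are:

  0-simplices (5): A, B, D, E, F
  1-simplices (9): AB, AD, AE, AF, BD, BE, BF, DE, EF
  2-simplices (6): ABD, ABF, ADE, AEF, BDE, BEF

so the chain groups are C_0 ≅ Z^5, C_1 ≅ Z^9, C_2 ≅ Z^6.

The boundary map ∂_1: C_1 → C_0 is given by ∂[p,q] = [q] − [p].
This gives a 5×9 integer matrix of rank 4; reducing to Smith normal form yields diagonal entries (1,1,1,1).

∂_2: C_2 → C_1 sends each 2-simplex [p,q,r] to [q,r] − [p,r] + [p,q]. For instance
  ∂ADE = DE − AE + AD,
  ∂AEF = EF − AF + AE.
As a 9×6 matrix over Z this has rank 5, with invariant factors (1,1,1,1,1).

Reading off H_k = ker ∂_k / im ∂_{k+1}:

  H_0: rank C_0 − rank ∂_1 = 5 − 4 = 1, and the invariant factors of ∂_1 are all 1, so H_0 ≅ Z.
  H_1: rank ker ∂_1 − rank ∂_2 = (9 − 4) − 5 = 0, and the invariant factors of ∂_2 are all 1, so H_1 ≅ 0.
  H_2: rank ker ∂_2 − rank ∂_3 = (6 − 5) − 0 = 1, and there is no ∂_3, so H_2 ≅ Z.

As a check, the Euler characteristic is 5 − 9 + 6 = 2, which agrees with 1 − 0 + 1 = 2.
(K is a triangulation of the 2-sphere S^2.)

H_0 ≅ Z,  H_1 = 0,  H_2 ≅ Z.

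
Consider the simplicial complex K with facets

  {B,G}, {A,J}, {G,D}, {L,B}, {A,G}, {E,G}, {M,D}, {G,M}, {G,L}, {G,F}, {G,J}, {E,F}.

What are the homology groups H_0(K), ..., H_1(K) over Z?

Take the total order A < B < D < E < F < G < J < L < M on the vertex set. Then K (dimension 1) consists of the simplices:

  0-simplices (9): A, B, D, E, F, G, J, L, M
  1-simplices (12): AG, AJ, BG, BL, DG, DM, EF, EG, FG, GJ, GL, GM

Hence C_0 ≅ Z^9, C_1 ≅ Z^12.

The boundary map ∂_1: C_1 → C_0 maps an edge to its endpoints' difference, ∂[p,q] = q − p. For instance
  ∂FG = G − F.
The resulting 9×12 matrix has rank 8, and its Smith normal form has invariant factors (1,1,1,1,1,1,1,1).

Now H_k = ker ∂_k / im ∂_{k+1}, so:

  H_0: rank C_0 − rank ∂_1 = 9 − 8 = 1, and the invariant factors of ∂_1 are all 1, so H_0 ≅ Z.
  H_1: rank ker ∂_1 − rank ∂_2 = (12 − 8) − 0 = 4, and there is no ∂_2, so H_1 ≅ Z^4.

H_0 = Z,  H_1 = Z^4.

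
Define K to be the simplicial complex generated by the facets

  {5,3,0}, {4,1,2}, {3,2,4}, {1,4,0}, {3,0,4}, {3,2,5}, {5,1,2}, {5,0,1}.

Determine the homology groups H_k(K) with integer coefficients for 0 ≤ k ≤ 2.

Order the vertices as 0 < 1 < 2 < 3 < 4 < 5. Listing each simplex with vertices in this order, K has dimension 2 with simplices:

  0-simplices (6): [0], [1], [2], [3], [4], [5]
  1-simplices (12): [0,1], [0,3], [0,4], [0,5], [1,2], [1,4], [1,5], [2,3], [2,4], [2,5], [3,4], [3,5]
  2-simplices (8): [0,1,4], [0,1,5], [0,3,4], [0,3,5], [1,2,4], [1,2,5], [2,3,4], [2,3,5]

so the chain groups are C_0 ≅ Z^6, C_1 ≅ Z^12, C_2 ≅ Z^8.

Boundary ∂_1: C_1 → C_0 is given by ∂[p,q] = [q] − [p]. For instance
  ∂[3,4] = [4] − [3].
The resulting 6×12 matrix has rank 5, and its Smith normal form has invariant factors (1,1,1,1,1).

The boundary map ∂_2: C_2 → C_1 maps a triangle to the signed sum of its edges. For instance
  ∂[0,1,5] = [1,5] − [0,5] + [0,1],
  ∂[0,1,4] = [1,4] − [0,4] + [0,1].
The resulting 12×8 matrix has rank 7, and its Smith normal form has invariant factors (1,1,1,1,1,1,1).

Now H_k = ker ∂_k / im ∂_{k+1}, so:

  H_0: rank C_0 − rank ∂_1 = 6 − 5 = 1, and the invariant factors of ∂_1 are all 1, so H_0 = Z.
  H_1: rank ker ∂_1 − rank ∂_2 = (12 − 5) − 7 = 0, and the invariant factors of ∂_2 are all 1, so H_1 = 0.
  H_2: rank ker ∂_2 − rank ∂_3 = (8 − 7) − 0 = 1, and there is no ∂_3, so H_2 = Z.

H_0 = Z,  H_1 = 0,  H_2 = Z.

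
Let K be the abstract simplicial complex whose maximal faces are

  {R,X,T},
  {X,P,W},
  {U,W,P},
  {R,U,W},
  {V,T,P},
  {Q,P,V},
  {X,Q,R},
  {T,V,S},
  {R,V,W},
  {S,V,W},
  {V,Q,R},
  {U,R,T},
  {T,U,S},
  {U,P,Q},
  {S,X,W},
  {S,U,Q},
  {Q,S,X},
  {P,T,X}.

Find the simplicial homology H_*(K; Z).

H_0 = Z,  H_1 = Z^2,  H_2 = Z.

Fix the vertex order P < Q < R < S < T < U < V < W < X and write every simplex with vertices in increasing order. Then dim K = 2 and the simplices of K are:

  0-simplices (9): P, Q, R, S, T, U, V, W, X
  1-simplices (27): PQ, PT, PU, PV, PW, PX, QR, QS, QU, QV, QX, RT, RU, RV, RW, RX, ST, SU, SV, SW, SX, TU, TV, TX, UW, VW, WX
  2-simplices (18): PQU, PQV, PTV, PTX, PUW, PWX, QRV, QRX, QSU, QSX, RTU, RTX, RUW, RVW, STU, STV, SVW, SWX

giving chain groups C_0 ≅ Z^9, C_1 ≅ Z^27, C_2 ≅ Z^18.

∂_1: C_1 → C_0 is given by ∂[p,q] = [q] − [p].
As a 9×27 matrix over Z this has rank 8, with invariant factors (1,1,1,1,1,1,1,1).

∂_2: C_2 → C_1 sends each 2-simplex [p,q,r] to [q,r] − [p,r] + [p,q]. For instance
  ∂QRV = RV − QV + QR,
  ∂QSU = SU − QU + QS.
The resulting 27×18 matrix has rank 17, and its Smith normal form has invariant factors (1,1,1,1,1,1,1,1,1,1,1,1,1,1,1,1,1).

Computing H_k = (kernel of ∂_k) / (image of ∂_{k+1}):

  H_0: rank C_0 − rank ∂_1 = 9 − 8 = 1, and the invariant factors of ∂_1 are all 1, so H_0 = Z.
  H_1: rank ker ∂_1 − rank ∂_2 = (27 − 8) − 17 = 2, and the invariant factors of ∂_2 are all 1, so H_1 = Z^2.
  H_2: rank ker ∂_2 − rank ∂_3 = (18 − 17) − 0 = 1, and there is no ∂_3, so H_2 = Z.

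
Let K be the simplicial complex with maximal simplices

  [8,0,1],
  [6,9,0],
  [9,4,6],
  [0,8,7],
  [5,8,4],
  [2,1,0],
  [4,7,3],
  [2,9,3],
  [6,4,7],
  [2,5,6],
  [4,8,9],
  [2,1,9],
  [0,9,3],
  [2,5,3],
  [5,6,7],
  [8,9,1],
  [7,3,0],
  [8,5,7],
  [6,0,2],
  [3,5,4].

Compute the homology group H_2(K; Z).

Fix the vertex order 0 < 1 < 2 < 3 < 4 < 5 < 6 < 7 < 8 < 9 and write every simplex with vertices in increasing order. Then dim K = 2 and the simplices of K are:

  0-simplices (10): [0], [1], [2], [3], [4], [5], [6], [7], [8], [9]
  1-simplices (30): (30 of them)
  2-simplices (20): (20 of them)

Hence C_0 ≅ Z^10, C_1 ≅ Z^30, C_2 ≅ Z^20.

∂_1: C_1 → C_0 sends each edge [p,q] (with p < q) to q − p.
As a 10×30 matrix over Z this has rank 9, with invariant factors (1,1,1,1,1,1,1,1,1).

Boundary ∂_2: C_2 → C_1 maps a triangle to the signed sum of its edges. For instance
  ∂[0,1,2] = [1,2] − [0,2] + [0,1],
  ∂[0,6,9] = [6,9] − [0,9] + [0,6].
The 30×20 boundary matrix has rank 20 and Smith normal form diag(1,1,1,1,1,1,1,1,1,1,1,1,1,1,1,1,1,1,1,2).

Reading off H_k = ker ∂_k / im ∂_{k+1}:

  H_2: rank ker ∂_2 − rank ∂_3 = (20 − 20) − 0 = 0, and there is no ∂_3, so H_2 ≅ 0.

H_2 ≅ 0.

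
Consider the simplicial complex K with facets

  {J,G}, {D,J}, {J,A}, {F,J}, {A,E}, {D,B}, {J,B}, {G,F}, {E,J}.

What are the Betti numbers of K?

Order the vertices as A < B < D < E < F < G < J. Listing each simplex with vertices in this order, K has dimension 1 with simplices:

  0-simplices (7): A, B, D, E, F, G, J
  1-simplices (9): AE, AJ, BD, BJ, DJ, EJ, FG, FJ, GJ

giving chain groups C_0 ≅ Z^7, C_1 ≅ Z^9.

Boundary ∂_1: C_1 → C_0 sends each edge [p,q] (with p < q) to q − p.
This gives a 7×9 integer matrix of rank 6; reducing to Smith normal form yields diagonal entries (1,1,1,1,1,1).

Now H_k = ker ∂_k / im ∂_{k+1}, so:

  H_0: rank C_0 − rank ∂_1 = 7 − 6 = 1, and the invariant factors of ∂_1 are all 1, so H_0 ≅ Z.
  H_1: rank ker ∂_1 − rank ∂_2 = (9 − 6) − 0 = 3, and there is no ∂_2, so H_1 ≅ Z^3.

Hence the Betti numbers are b_0 = 1, b_1 = 3.

b_0 = 1, b_1 = 3.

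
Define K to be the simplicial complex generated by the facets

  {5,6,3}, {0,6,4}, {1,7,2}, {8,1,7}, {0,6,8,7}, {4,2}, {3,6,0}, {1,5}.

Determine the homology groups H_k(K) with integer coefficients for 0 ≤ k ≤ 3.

Take the total order 0 < 1 < 2 < 3 < 4 < 5 < 6 < 7 < 8 on the vertex set. Then K (dimension 3) consists of the simplices:

  0-simplices (9): [0], [1], [2], [3], [4], [5], [6], [7], [8]
  1-simplices (18): [0,3], [0,4], [0,6], [0,7], [0,8], [1,2], [1,5], [1,7], [1,8], [2,4], [2,7], [3,5], [3,6], [4,6], [5,6], [6,7], [6,8], [7,8]
  2-simplices (9): [0,3,6], [0,4,6], [0,6,7], [0,6,8], [0,7,8], [1,2,7], [1,7,8], [3,5,6], [6,7,8]
  3-simplices (1): [0,6,7,8]

Hence C_0 ≅ Z^9, C_1 ≅ Z^18, C_2 ≅ Z^9, C_3 ≅ Z^1.

Boundary ∂_1: C_1 → C_0 maps an edge to its endpoints' difference, ∂[p,q] = q − p. For instance
  ∂[4,6] = [6] − [4].
This gives a 9×18 integer matrix of rank 8; reducing to Smith normal form yields diagonal entries (1,1,1,1,1,1,1,1).

The boundary map ∂_2: C_2 → C_1 maps a triangle to the signed sum of its edges. For instance
  ∂[0,7,8] = [7,8] − [0,8] + [0,7],
  ∂[0,4,6] = [4,6] − [0,6] + [0,4].
As a 18×9 matrix over Z this has rank 8, with invariant factors (1,1,1,1,1,1,1,1).

The boundary map ∂_3: C_3 → C_2 sends each 3-simplex σ to the alternating sum Σ_i (−1)^i (σ with its i-th vertex removed). For instance
  ∂[0,6,7,8] = [6,7,8] − [0,7,8] + [0,6,8] − [0,6,7].
This gives a 9×1 integer matrix of rank 1; reducing to Smith normal form yields diagonal entries (1).

Now H_k = ker ∂_k / im ∂_{k+1}, so:

  H_0: rank C_0 − rank ∂_1 = 9 − 8 = 1, and the invariant factors of ∂_1 are all 1, so H_0 = Z.
  H_1: rank ker ∂_1 − rank ∂_2 = (18 − 8) − 8 = 2, and the invariant factors of ∂_2 are all 1, so H_1 = Z^2.
  H_2: rank ker ∂_2 − rank ∂_3 = (9 − 8) − 1 = 0, and the invariant factors of ∂_3 are all 1, so H_2 = 0.
  H_3: rank ker ∂_3 − rank ∂_4 = (1 − 1) − 0 = 0, and there is no ∂_4, so H_3 = 0.

H_0 ≅ Z,  H_1 ≅ Z^2,  H_2 = 0,  H_3 = 0.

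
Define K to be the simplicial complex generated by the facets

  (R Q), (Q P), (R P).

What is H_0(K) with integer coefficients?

Fix the vertex order P < Q < R and write every simplex with vertices in increasing order. Then dim K = 1 and the simplices of K are:

  0-simplices (3): P, Q, R
  1-simplices (3): PQ, PR, QR

so the chain groups are C_0 ≅ Z^3, C_1 ≅ Z^3.

Boundary ∂_1: C_1 → C_0 is given by ∂[p,q] = [q] − [p]. For instance
  ∂PR = R − P.
The 3×3 boundary matrix has rank 2 and Smith normal form diag(1,1).

Computing H_k = (kernel of ∂_k) / (image of ∂_{k+1}):

  H_0: rank C_0 − rank ∂_1 = 3 − 2 = 1, and the invariant factors of ∂_1 are all 1, so H_0 ≅ Z.

H_0 = Z.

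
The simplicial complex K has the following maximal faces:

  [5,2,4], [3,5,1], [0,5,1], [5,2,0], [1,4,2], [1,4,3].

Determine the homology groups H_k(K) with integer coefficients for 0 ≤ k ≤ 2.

Fix the vertex order 0 < 1 < 2 < 3 < 4 < 5 and write every simplex with vertices in increasing order. Then dim K = 2 and the simplices of K are:

  0-simplices (6): [0], [1], [2], [3], [4], [5]
  1-simplices (12): [0,1], [0,2], [0,5], [1,2], [1,3], [1,4], [1,5], [2,4], [2,5], [3,4], [3,5], [4,5]
  2-simplices (6): [0,1,5], [0,2,5], [1,2,4], [1,3,4], [1,3,5], [2,4,5]

so the chain groups are C_0 ≅ Z^6, C_1 ≅ Z^12, C_2 ≅ Z^6.

Boundary ∂_1: C_1 → C_0 sends each edge [p,q] (with p < q) to q − p. For instance
  ∂[2,4] = [4] − [2].
As a 6×12 matrix over Z this has rank 5, with invariant factors (1,1,1,1,1).

∂_2: C_2 → C_1 sends each 2-simplex [p,q,r] to [q,r] − [p,r] + [p,q]. For instance
  ∂[1,2,4] = [2,4] − [1,4] + [1,2],
  ∂[0,2,5] = [2,5] − [0,5] + [0,2].
The 12×6 boundary matrix has rank 6 and Smith normal form diag(1,1,1,1,1,1).

Reading off H_k = ker ∂_k / im ∂_{k+1}:

  H_0: rank C_0 − rank ∂_1 = 6 − 5 = 1, and the invariant factors of ∂_1 are all 1, so H_0 = Z.
  H_1: rank ker ∂_1 − rank ∂_2 = (12 − 5) − 6 = 1, and the invariant factors of ∂_2 are all 1, so H_1 = Z.
  H_2: rank ker ∂_2 − rank ∂_3 = (6 − 6) − 0 = 0, and there is no ∂_3, so H_2 = 0.

As a check, the Euler characteristic is 6 − 12 + 6 = 0, which agrees with 1 − 1 + 0 = 0.

H_0 ≅ Z,  H_1 ≅ Z,  H_2 = 0.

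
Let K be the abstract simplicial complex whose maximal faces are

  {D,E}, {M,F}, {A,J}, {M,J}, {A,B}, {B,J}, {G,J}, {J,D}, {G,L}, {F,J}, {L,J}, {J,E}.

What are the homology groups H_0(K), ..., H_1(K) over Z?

H_0 = Z,  H_1 = Z^4.

Fix the vertex order A < B < D < E < F < G < J < L < M and write every simplex with vertices in increasing order. Then dim K = 1 and the simplices of K are:

  0-simplices (9): A, B, D, E, F, G, J, L, M
  1-simplices (12): AB, AJ, BJ, DE, DJ, EJ, FJ, FM, GJ, GL, JL, JM

giving chain groups C_0 ≅ Z^9, C_1 ≅ Z^12.

Boundary ∂_1: C_1 → C_0 maps an edge to its endpoints' difference, ∂[p,q] = q − p. For instance
  ∂EJ = J − E.
This gives a 9×12 integer matrix of rank 8; reducing to Smith normal form yields diagonal entries (1,1,1,1,1,1,1,1).

From H_k ≅ ker(∂_k) / im(∂_{k+1}) we obtain:

  H_0: rank C_0 − rank ∂_1 = 9 − 8 = 1, and the invariant factors of ∂_1 are all 1, so H_0 ≅ Z.
  H_1: rank ker ∂_1 − rank ∂_2 = (12 − 8) − 0 = 4, and there is no ∂_2, so H_1 ≅ Z^4.

As a check, the Euler characteristic is 9 − 12 = -3, which agrees with 1 − 4 = -3.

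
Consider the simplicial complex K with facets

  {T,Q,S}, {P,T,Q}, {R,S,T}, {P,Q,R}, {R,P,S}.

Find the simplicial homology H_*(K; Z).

Take the total order P < Q < R < S < T on the vertex set. Then K (dimension 2) consists of the simplices:

  0-simplices (5): P, Q, R, S, T
  1-simplices (10): PQ, PR, PS, PT, QR, QS, QT, RS, RT, ST
  2-simplices (5): PQR, PQT, PRS, QST, RST

giving chain groups C_0 ≅ Z^5, C_1 ≅ Z^10, C_2 ≅ Z^5.

Boundary ∂_1: C_1 → C_0 maps an edge to its endpoints' difference, ∂[p,q] = q − p.
As a 5×10 matrix over Z this has rank 4, with invariant factors (1,1,1,1).

The boundary map ∂_2: C_2 → C_1 maps a triangle to the signed sum of its edges. For instance
  ∂PRS = RS − PS + PR,
  ∂RST = ST − RT + RS.
The resulting 10×5 matrix has rank 5, and its Smith normal form has invariant factors (1,1,1,1,1).

From H_k ≅ ker(∂_k) / im(∂_{k+1}) we obtain:

  H_0: rank C_0 − rank ∂_1 = 5 − 4 = 1, and the invariant factors of ∂_1 are all 1, so H_0 ≅ Z.
  H_1: rank ker ∂_1 − rank ∂_2 = (10 − 4) − 5 = 1, and the invariant factors of ∂_2 are all 1, so H_1 ≅ Z.
  H_2: rank ker ∂_2 − rank ∂_3 = (5 − 5) − 0 = 0, and there is no ∂_3, so H_2 ≅ 0.

As a check, the Euler characteristic is 5 − 10 + 5 = 0, which agrees with 1 − 1 + 0 = 0.

H_0 ≅ Z,  H_1 ≅ Z,  H_2 = 0.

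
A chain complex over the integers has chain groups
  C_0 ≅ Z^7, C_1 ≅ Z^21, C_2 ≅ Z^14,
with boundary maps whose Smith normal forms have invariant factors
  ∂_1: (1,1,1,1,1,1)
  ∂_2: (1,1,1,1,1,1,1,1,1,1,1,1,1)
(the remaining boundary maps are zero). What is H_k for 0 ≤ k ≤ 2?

H_0 = Z,  H_1 = Z^2,  H_2 = Z.

H_0: b_0 = 7 − 0 − 6 = 1; torsion from ∂_1 factors > 1: none. So H_0 = Z.
H_1: b_1 = 21 − 6 − 13 = 2; torsion from ∂_2 factors > 1: none. So H_1 = Z^2.
H_2: b_2 = 14 − 13 − 0 = 1; torsion from ∂_3 factors > 1: none. So H_2 = Z.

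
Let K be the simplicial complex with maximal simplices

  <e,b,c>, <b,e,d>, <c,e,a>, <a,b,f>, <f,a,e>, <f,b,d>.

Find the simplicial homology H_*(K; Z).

H_0 ≅ Z,  H_1 ≅ Z,  H_2 = 0.

We work with the vertex ordering a < b < c < d < e < f. The simplices of K, each written with vertices in increasing order, are:

  0-simplices (6): a, b, c, d, e, f
  1-simplices (12): ab, ac, ae, af, bc, bd, be, bf, ce, de, df, ef
  2-simplices (6): abf, ace, aef, bce, bde, bdf

giving chain groups C_0 ≅ Z^6, C_1 ≅ Z^12, C_2 ≅ Z^6.

Boundary ∂_1: C_1 → C_0 maps an edge to its endpoints' difference, ∂[p,q] = q − p. For instance
  ∂df = f − d.
As a 6×12 matrix over Z this has rank 5, with invariant factors (1,1,1,1,1).

Boundary ∂_2: C_2 → C_1 acts by ∂[p,q,r] = [q,r] − [p,r] + [p,q]. For instance
  ∂bdf = df − bf + bd,
  ∂abf = bf − af + ab.
As a 12×6 matrix over Z this has rank 6, with invariant factors (1,1,1,1,1,1).

Computing H_k = (kernel of ∂_k) / (image of ∂_{k+1}):

  H_0: rank C_0 − rank ∂_1 = 6 − 5 = 1, and the invariant factors of ∂_1 are all 1, so H_0 = Z.
  H_1: rank ker ∂_1 − rank ∂_2 = (12 − 5) − 6 = 1, and the invariant factors of ∂_2 are all 1, so H_1 = Z.
  H_2: rank ker ∂_2 − rank ∂_3 = (6 − 6) − 0 = 0, and there is no ∂_3, so H_2 = 0.

(K is a triangulation of the cylinder S^1 x I.)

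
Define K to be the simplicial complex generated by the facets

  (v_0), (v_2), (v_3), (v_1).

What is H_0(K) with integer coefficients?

We work with the vertex ordering v_0 < v_1 < v_2 < v_3. The simplices of K, each written with vertices in increasing order, are:

  0-simplices (4): [v_0], [v_1], [v_2], [v_3]

giving chain groups C_0 ≅ Z^4.

From H_k ≅ ker(∂_k) / im(∂_{k+1}) we obtain:

  H_0: rank C_0 − rank ∂_1 = 4 − 0 = 4, and there is no ∂_1, so H_0 ≅ Z^4.

H_0 = Z^4.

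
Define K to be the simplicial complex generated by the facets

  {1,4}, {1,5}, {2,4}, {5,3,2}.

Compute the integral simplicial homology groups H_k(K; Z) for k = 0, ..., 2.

H_0 ≅ Z,  H_1 ≅ Z,  H_2 = 0.

Order the vertices as 1 < 2 < 3 < 4 < 5. Listing each simplex with vertices in this order, K has dimension 2 with simplices:

  0-simplices (5): [1], [2], [3], [4], [5]
  1-simplices (6): [1,4], [1,5], [2,3], [2,4], [2,5], [3,5]
  2-simplices (1): [2,3,5]

giving chain groups C_0 ≅ Z^5, C_1 ≅ Z^6, C_2 ≅ Z^1.

The boundary map ∂_1: C_1 → C_0 maps an edge to its endpoints' difference, ∂[p,q] = q − p.
The 5×6 boundary matrix has rank 4 and Smith normal form diag(1,1,1,1).

∂_2: C_2 → C_1 sends each 2-simplex [p,q,r] to [q,r] − [p,r] + [p,q]. For instance
  ∂[2,3,5] = [3,5] − [2,5] + [2,3].
This gives a 6×1 integer matrix of rank 1; reducing to Smith normal form yields diagonal entries (1).

From H_k ≅ ker(∂_k) / im(∂_{k+1}) we obtain:

  H_0: rank C_0 − rank ∂_1 = 5 − 4 = 1, and the invariant factors of ∂_1 are all 1, so H_0 = Z.
  H_1: rank ker ∂_1 − rank ∂_2 = (6 − 4) − 1 = 1, and the invariant factors of ∂_2 are all 1, so H_1 = Z.
  H_2: rank ker ∂_2 − rank ∂_3 = (1 − 1) − 0 = 0, and there is no ∂_3, so H_2 = 0.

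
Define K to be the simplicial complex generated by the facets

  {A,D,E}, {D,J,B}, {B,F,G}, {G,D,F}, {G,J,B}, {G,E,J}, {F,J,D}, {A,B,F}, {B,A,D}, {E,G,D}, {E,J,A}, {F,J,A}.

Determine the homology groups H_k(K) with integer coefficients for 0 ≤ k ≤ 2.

Order the vertices as A < B < D < E < F < G < J. Listing each simplex with vertices in this order, K has dimension 2 with simplices:

  0-simplices (7): A, B, D, E, F, G, J
  1-simplices (18): AB, AD, AE, AF, AJ, BD, BF, BG, BJ, DE, DF, DG, DJ, EG, EJ, FG, FJ, GJ
  2-simplices (12): ABD, ABF, ADE, AEJ, AFJ, BDJ, BFG, BGJ, DEG, DFG, DFJ, EGJ

Hence C_0 ≅ Z^7, C_1 ≅ Z^18, C_2 ≅ Z^12.

Boundary ∂_1: C_1 → C_0 maps an edge to its endpoints' difference, ∂[p,q] = q − p.
As a 7×18 matrix over Z this has rank 6, with invariant factors (1,1,1,1,1,1).

The boundary map ∂_2: C_2 → C_1 acts by ∂[p,q,r] = [q,r] − [p,r] + [p,q]. For instance
  ∂BFG = FG − BG + BF,
  ∂ADE = DE − AE + AD.
This gives a 18×12 integer matrix of rank 12; reducing to Smith normal form yields diagonal entries (1,1,1,1,1,1,1,1,1,1,1,2).

Reading off H_k = ker ∂_k / im ∂_{k+1}:

  H_0: rank C_0 − rank ∂_1 = 7 − 6 = 1, and the invariant factors of ∂_1 are all 1, so H_0 = Z.
  H_1: rank ker ∂_1 − rank ∂_2 = (18 − 6) − 12 = 0, and ∂_2 has invariant factor 2 > 1, so H_1 = Z/2.
  H_2: rank ker ∂_2 − rank ∂_3 = (12 − 12) − 0 = 0, and there is no ∂_3, so H_2 = 0.

H_0 ≅ Z,  H_1 ≅ Z/2,  H_2 = 0.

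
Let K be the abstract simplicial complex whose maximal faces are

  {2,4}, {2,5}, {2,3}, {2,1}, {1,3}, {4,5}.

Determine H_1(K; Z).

H_1 ≅ Z^2.

K has 5 vertices, 6 edges.
rank ∂_1 = 4, rank ∂_2 = 0 ⇒ b_1 = 6 − 4 − 0 = 2. So H_1 ≅ Z^2.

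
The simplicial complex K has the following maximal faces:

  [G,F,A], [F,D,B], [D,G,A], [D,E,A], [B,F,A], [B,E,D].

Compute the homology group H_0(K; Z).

H_0 = Z.

We work with the vertex ordering A < B < D < E < F < G. The simplices of K, each written with vertices in increasing order, are:

  0-simplices (6): A, B, D, E, F, G
  1-simplices (12): AB, AD, AE, AF, AG, BD, BE, BF, DE, DF, DG, FG
  2-simplices (6): ABF, ADE, ADG, AFG, BDE, BDF

so the chain groups are C_0 ≅ Z^6, C_1 ≅ Z^12, C_2 ≅ Z^6.

Boundary ∂_1: C_1 → C_0 is given by ∂[p,q] = [q] − [p].
As a 6×12 matrix over Z this has rank 5, with invariant factors (1,1,1,1,1).

The boundary map ∂_2: C_2 → C_1 maps a triangle to the signed sum of its edges. For instance
  ∂ADE = DE − AE + AD,
  ∂AFG = FG − AG + AF.
This gives a 12×6 integer matrix of rank 6; reducing to Smith normal form yields diagonal entries (1,1,1,1,1,1).

Now H_k = ker ∂_k / im ∂_{k+1}, so:

  H_0: rank C_0 − rank ∂_1 = 6 − 5 = 1, and the invariant factors of ∂_1 are all 1, so H_0 = Z.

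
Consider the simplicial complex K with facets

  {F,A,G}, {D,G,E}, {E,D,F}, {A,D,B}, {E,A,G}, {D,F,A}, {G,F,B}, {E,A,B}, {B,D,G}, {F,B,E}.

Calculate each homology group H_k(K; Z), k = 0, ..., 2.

H_0 ≅ Z,  H_1 ≅ Z/2,  H_2 = 0.

Order the vertices as A < B < D < E < F < G. Listing each simplex with vertices in this order, K has dimension 2 with simplices:

  0-simplices (6): A, B, D, E, F, G
  1-simplices (15): AB, AD, AE, AF, AG, BD, BE, BF, BG, DE, DF, DG, EF, EG, FG
  2-simplices (10): ABD, ABE, ADF, AEG, AFG, BDG, BEF, BFG, DEF, DEG

Hence C_0 ≅ Z^6, C_1 ≅ Z^15, C_2 ≅ Z^10.

∂_1: C_1 → C_0 sends each edge [p,q] (with p < q) to q − p.
The 6×15 boundary matrix has rank 5 and Smith normal form diag(1,1,1,1,1).

The boundary map ∂_2: C_2 → C_1 acts by ∂[p,q,r] = [q,r] − [p,r] + [p,q]. For instance
  ∂BEF = EF − BF + BE,
  ∂ADF = DF − AF + AD.
The resulting 15×10 matrix has rank 10, and its Smith normal form has invariant factors (1,1,1,1,1,1,1,1,1,2).

Computing H_k = (kernel of ∂_k) / (image of ∂_{k+1}):

  H_0: rank C_0 − rank ∂_1 = 6 − 5 = 1, and the invariant factors of ∂_1 are all 1, so H_0 = Z.
  H_1: rank ker ∂_1 − rank ∂_2 = (15 − 5) − 10 = 0, and ∂_2 has invariant factor 2 > 1, so H_1 = Z/2.
  H_2: rank ker ∂_2 − rank ∂_3 = (10 − 10) − 0 = 0, and there is no ∂_3, so H_2 = 0.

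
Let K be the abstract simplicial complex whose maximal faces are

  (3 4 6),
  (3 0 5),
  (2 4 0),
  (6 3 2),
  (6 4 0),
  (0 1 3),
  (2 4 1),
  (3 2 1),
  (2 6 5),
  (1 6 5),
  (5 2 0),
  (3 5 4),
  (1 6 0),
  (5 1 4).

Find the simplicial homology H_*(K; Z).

K has 7 vertices, 21 edges, 14 triangles.
rank ∂_0 = 0, rank ∂_1 = 6 ⇒ b_0 = 7 − 0 − 6 = 1; all invariant factors of ∂_1 are 1 so no torsion. So H_0 ≅ Z.
rank ∂_1 = 6, rank ∂_2 = 13 ⇒ b_1 = 21 − 6 − 13 = 2; all invariant factors of ∂_2 are 1 so no torsion. So H_1 ≅ Z^2.
rank ∂_2 = 13, rank ∂_3 = 0 ⇒ b_2 = 14 − 13 − 0 = 1. So H_2 ≅ Z.

H_0 ≅ Z,  H_1 ≅ Z^2,  H_2 ≅ Z.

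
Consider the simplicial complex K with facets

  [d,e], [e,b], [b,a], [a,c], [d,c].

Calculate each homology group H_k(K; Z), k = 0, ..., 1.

H_0 ≅ Z,  H_1 ≅ Z.

Take the total order a < b < c < d < e on the vertex set. Then K (dimension 1) consists of the simplices:

  0-simplices (5): a, b, c, d, e
  1-simplices (5): ab, ac, be, cd, de

giving chain groups C_0 ≅ Z^5, C_1 ≅ Z^5.

The boundary map ∂_1: C_1 → C_0 sends each edge [p,q] (with p < q) to q − p. For instance
  ∂ac = c − a.
The 5×5 boundary matrix has rank 4 and Smith normal form diag(1,1,1,1).

Computing H_k = (kernel of ∂_k) / (image of ∂_{k+1}):

  H_0: rank C_0 − rank ∂_1 = 5 − 4 = 1, and the invariant factors of ∂_1 are all 1, so H_0 = Z.
  H_1: rank ker ∂_1 − rank ∂_2 = (5 − 4) − 0 = 1, and there is no ∂_2, so H_1 = Z.

As a check, the Euler characteristic is 5 − 5 = 0, which agrees with 1 − 1 = 0.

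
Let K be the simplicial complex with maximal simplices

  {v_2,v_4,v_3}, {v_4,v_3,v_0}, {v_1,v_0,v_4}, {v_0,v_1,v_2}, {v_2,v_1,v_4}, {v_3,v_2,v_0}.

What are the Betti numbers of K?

K has 5 vertices, 9 edges, 6 triangles.
rank ∂_0 = 0, rank ∂_1 = 4 ⇒ b_0 = 5 − 0 − 4 = 1; all invariant factors of ∂_1 are 1 so no torsion. So H_0 ≅ Z.
rank ∂_1 = 4, rank ∂_2 = 5 ⇒ b_1 = 9 − 4 − 5 = 0; all invariant factors of ∂_2 are 1 so no torsion. So H_1 ≅ 0.
rank ∂_2 = 5, rank ∂_3 = 0 ⇒ b_2 = 6 − 5 − 0 = 1. So H_2 ≅ Z.

b_0 = 1, b_1 = 0, b_2 = 1.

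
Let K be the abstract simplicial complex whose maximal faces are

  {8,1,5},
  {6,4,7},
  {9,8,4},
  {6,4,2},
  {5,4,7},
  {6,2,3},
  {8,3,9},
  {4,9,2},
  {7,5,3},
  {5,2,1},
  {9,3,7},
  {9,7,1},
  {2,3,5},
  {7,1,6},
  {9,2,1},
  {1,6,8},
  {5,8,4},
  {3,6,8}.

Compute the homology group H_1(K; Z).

Take the total order 1 < 2 < 3 < 4 < 5 < 6 < 7 < 8 < 9 on the vertex set. Then K (dimension 2) consists of the simplices:

  0-simplices (9): [1], [2], [3], [4], [5], [6], [7], [8], [9]
  1-simplices (27): (27 of them)
  2-simplices (18): [1,2,5], [1,2,9], [1,5,8], [1,6,7], [1,6,8], [1,7,9], [2,3,5], [2,3,6], [2,4,6], [2,4,9], [3,5,7], [3,6,8], [3,7,9], [3,8,9], [4,5,7], [4,5,8], [4,6,7], [4,8,9]

giving chain groups C_0 ≅ Z^9, C_1 ≅ Z^27, C_2 ≅ Z^18.

∂_1: C_1 → C_0 is given by ∂[p,q] = [q] − [p]. For instance
  ∂[4,5] = [5] − [4].
The resulting 9×27 matrix has rank 8, and its Smith normal form has invariant factors (1,1,1,1,1,1,1,1).

Boundary ∂_2: C_2 → C_1 acts by ∂[p,q,r] = [q,r] − [p,r] + [p,q]. For instance
  ∂[4,5,7] = [5,7] − [4,7] + [4,5],
  ∂[1,6,8] = [6,8] − [1,8] + [1,6].
The 27×18 boundary matrix has rank 17 and Smith normal form diag(1,1,1,1,1,1,1,1,1,1,1,1,1,1,1,1,1).

Reading off H_k = ker ∂_k / im ∂_{k+1}:

  H_1: rank ker ∂_1 − rank ∂_2 = (27 − 8) − 17 = 2, and the invariant factors of ∂_2 are all 1, so H_1 = Z^2.

H_1 = Z^2.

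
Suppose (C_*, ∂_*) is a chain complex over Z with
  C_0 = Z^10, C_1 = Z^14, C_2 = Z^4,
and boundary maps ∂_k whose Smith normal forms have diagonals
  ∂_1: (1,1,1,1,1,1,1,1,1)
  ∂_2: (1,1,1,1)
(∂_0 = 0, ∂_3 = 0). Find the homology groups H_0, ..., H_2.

H_0 ≅ Z,  H_1 ≅ Z,  H_2 = 0.

H_0: b_0 = 10 − 0 − 9 = 1; torsion from ∂_1 factors > 1: none. So H_0 ≅ Z.
H_1: b_1 = 14 − 9 − 4 = 1; torsion from ∂_2 factors > 1: none. So H_1 ≅ Z.
H_2: b_2 = 4 − 4 − 0 = 0; torsion from ∂_3 factors > 1: none. So H_2 ≅ 0.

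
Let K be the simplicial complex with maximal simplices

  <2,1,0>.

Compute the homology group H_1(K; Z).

H_1 = 0.

Fix the vertex order 0 < 1 < 2 and write every simplex with vertices in increasing order. Then dim K = 2 and the simplices of K are:

  0-simplices (3): [0], [1], [2]
  1-simplices (3): [0,1], [0,2], [1,2]
  2-simplices (1): [0,1,2]

giving chain groups C_0 ≅ Z^3, C_1 ≅ Z^3, C_2 ≅ Z^1.

∂_1: C_1 → C_0 sends each edge [p,q] (with p < q) to q − p. For instance
  ∂[0,2] = [2] − [0].
The resulting 3×3 matrix has rank 2, and its Smith normal form has invariant factors (1,1).

The boundary map ∂_2: C_2 → C_1 sends each 2-simplex [p,q,r] to [q,r] − [p,r] + [p,q]. For instance
  ∂[0,1,2] = [1,2] − [0,2] + [0,1].
The resulting 3×1 matrix has rank 1, and its Smith normal form has invariant factors (1).

Now H_k = ker ∂_k / im ∂_{k+1}, so:

  H_1: rank ker ∂_1 − rank ∂_2 = (3 − 2) − 1 = 0, and the invariant factors of ∂_2 are all 1, so H_1 = 0.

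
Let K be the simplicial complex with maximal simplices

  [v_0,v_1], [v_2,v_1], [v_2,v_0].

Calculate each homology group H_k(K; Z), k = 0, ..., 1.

H_0 = Z,  H_1 = Z.

K has 3 vertices, 3 edges.
rank ∂_0 = 0, rank ∂_1 = 2 ⇒ b_0 = 3 − 0 − 2 = 1; all invariant factors of ∂_1 are 1 so no torsion. So H_0 ≅ Z.
rank ∂_1 = 2, rank ∂_2 = 0 ⇒ b_1 = 3 − 2 − 0 = 1. So H_1 ≅ Z.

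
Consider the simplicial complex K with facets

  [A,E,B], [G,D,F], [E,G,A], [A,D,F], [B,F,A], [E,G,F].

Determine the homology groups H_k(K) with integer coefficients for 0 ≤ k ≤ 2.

H_0 = Z,  H_1 = Z,  H_2 = 0.

Order the vertices as A < B < D < E < F < G. Listing each simplex with vertices in this order, K has dimension 2 with simplices:

  0-simplices (6): A, B, D, E, F, G
  1-simplices (12): AB, AD, AE, AF, AG, BE, BF, DF, DG, EF, EG, FG
  2-simplices (6): ABE, ABF, ADF, AEG, DFG, EFG

giving chain groups C_0 ≅ Z^6, C_1 ≅ Z^12, C_2 ≅ Z^6.

∂_1: C_1 → C_0 sends each edge [p,q] (with p < q) to q − p. For instance
  ∂EG = G − E.
As a 6×12 matrix over Z this has rank 5, with invariant factors (1,1,1,1,1).

The boundary map ∂_2: C_2 → C_1 sends each 2-simplex [p,q,r] to [q,r] − [p,r] + [p,q]. For instance
  ∂DFG = FG − DG + DF,
  ∂ADF = DF − AF + AD.
This gives a 12×6 integer matrix of rank 6; reducing to Smith normal form yields diagonal entries (1,1,1,1,1,1).

From H_k ≅ ker(∂_k) / im(∂_{k+1}) we obtain:

  H_0: rank C_0 − rank ∂_1 = 6 − 5 = 1, and the invariant factors of ∂_1 are all 1, so H_0 = Z.
  H_1: rank ker ∂_1 − rank ∂_2 = (12 − 5) − 6 = 1, and the invariant factors of ∂_2 are all 1, so H_1 = Z.
  H_2: rank ker ∂_2 − rank ∂_3 = (6 − 6) − 0 = 0, and there is no ∂_3, so H_2 = 0.

(K is a triangulation of the cylinder S^1 x I.)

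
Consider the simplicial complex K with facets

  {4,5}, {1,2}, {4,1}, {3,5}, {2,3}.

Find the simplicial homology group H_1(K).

H_1 = Z.

Order the vertices as 1 < 2 < 3 < 4 < 5. Listing each simplex with vertices in this order, K has dimension 1 with simplices:

  0-simplices (5): [1], [2], [3], [4], [5]
  1-simplices (5): [1,2], [1,4], [2,3], [3,5], [4,5]

Hence C_0 ≅ Z^5, C_1 ≅ Z^5.

Boundary ∂_1: C_1 → C_0 maps an edge to its endpoints' difference, ∂[p,q] = q − p. For instance
  ∂[2,3] = [3] − [2].
The 5×5 boundary matrix has rank 4 and Smith normal form diag(1,1,1,1).

Computing H_k = (kernel of ∂_k) / (image of ∂_{k+1}):

  H_1: rank ker ∂_1 − rank ∂_2 = (5 − 4) − 0 = 1, and there is no ∂_2, so H_1 ≅ Z.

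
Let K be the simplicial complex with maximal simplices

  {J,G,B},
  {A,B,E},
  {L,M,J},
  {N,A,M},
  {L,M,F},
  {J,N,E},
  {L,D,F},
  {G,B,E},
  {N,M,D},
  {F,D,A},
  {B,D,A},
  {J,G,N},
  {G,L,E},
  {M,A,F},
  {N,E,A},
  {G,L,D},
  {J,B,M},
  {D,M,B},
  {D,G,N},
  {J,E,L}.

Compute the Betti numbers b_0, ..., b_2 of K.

Fix the vertex order A < B < D < E < F < G < J < L < M < N and write every simplex with vertices in increasing order. Then dim K = 2 and the simplices of K are:

  0-simplices (10): A, B, D, E, F, G, J, L, M, N
  1-simplices (30): AB, AD, AE, AF, AM, AN, BD, BE, BG, BJ, BM, DF, DG, DL, DM, DN, EG, EJ, EL, EN, FL, FM, GJ, GL, GN, JL, JM, JN, LM, MN
  2-simplices (20): ABD, ABE, ADF, AEN, AFM, AMN, BDM, BEG, BGJ, BJM, DFL, DGL, DGN, DMN, EGL, EJL, EJN, FLM, GJN, JLM

Hence C_0 ≅ Z^10, C_1 ≅ Z^30, C_2 ≅ Z^20.

Boundary ∂_1: C_1 → C_0 maps an edge to its endpoints' difference, ∂[p,q] = q − p.
This gives a 10×30 integer matrix of rank 9; reducing to Smith normal form yields diagonal entries (1,1,1,1,1,1,1,1,1).

∂_2: C_2 → C_1 sends each 2-simplex [p,q,r] to [q,r] − [p,r] + [p,q]. For instance
  ∂BEG = EG − BG + BE,
  ∂BDM = DM − BM + BD.
As a 30×20 matrix over Z this has rank 20, with invariant factors (1,1,1,1,1,1,1,1,1,1,1,1,1,1,1,1,1,1,1,2).

From H_k ≅ ker(∂_k) / im(∂_{k+1}) we obtain:

  H_0: rank C_0 − rank ∂_1 = 10 − 9 = 1, and the invariant factors of ∂_1 are all 1, so H_0 = Z.
  H_1: rank ker ∂_1 − rank ∂_2 = (30 − 9) − 20 = 1, and ∂_2 has invariant factor 2 > 1, so H_1 = Z ⊕ Z/2.
  H_2: rank ker ∂_2 − rank ∂_3 = (20 − 20) − 0 = 0, and there is no ∂_3, so H_2 = 0.

(K is a triangulation of the Klein bottle.)

Hence the Betti numbers are b_0 = 1, b_1 = 1, b_2 = 0.

b_0 = 1, b_1 = 1, b_2 = 0.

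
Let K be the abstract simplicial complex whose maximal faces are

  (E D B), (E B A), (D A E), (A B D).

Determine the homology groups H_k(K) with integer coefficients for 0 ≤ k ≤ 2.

K has 4 vertices, 6 edges, 4 triangles.
rank ∂_0 = 0, rank ∂_1 = 3 ⇒ b_0 = 4 − 0 − 3 = 1; all invariant factors of ∂_1 are 1 so no torsion. So H_0 = Z.
rank ∂_1 = 3, rank ∂_2 = 3 ⇒ b_1 = 6 − 3 − 3 = 0; all invariant factors of ∂_2 are 1 so no torsion. So H_1 = 0.
rank ∂_2 = 3, rank ∂_3 = 0 ⇒ b_2 = 4 − 3 − 0 = 1. So H_2 = Z.

H_0 = Z,  H_1 = 0,  H_2 = Z.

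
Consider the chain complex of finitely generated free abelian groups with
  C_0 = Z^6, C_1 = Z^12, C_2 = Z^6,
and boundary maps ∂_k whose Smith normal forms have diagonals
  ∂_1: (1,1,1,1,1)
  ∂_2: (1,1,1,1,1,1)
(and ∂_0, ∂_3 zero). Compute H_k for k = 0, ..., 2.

H_0 ≅ Z,  H_1 ≅ Z,  H_2 = 0.

H_0: b_0 = 6 − 0 − 5 = 1; torsion from ∂_1 factors > 1: none. So H_0 ≅ Z.
H_1: b_1 = 12 − 5 − 6 = 1; torsion from ∂_2 factors > 1: none. So H_1 ≅ Z.
H_2: b_2 = 6 − 6 − 0 = 0; torsion from ∂_3 factors > 1: none. So H_2 ≅ 0.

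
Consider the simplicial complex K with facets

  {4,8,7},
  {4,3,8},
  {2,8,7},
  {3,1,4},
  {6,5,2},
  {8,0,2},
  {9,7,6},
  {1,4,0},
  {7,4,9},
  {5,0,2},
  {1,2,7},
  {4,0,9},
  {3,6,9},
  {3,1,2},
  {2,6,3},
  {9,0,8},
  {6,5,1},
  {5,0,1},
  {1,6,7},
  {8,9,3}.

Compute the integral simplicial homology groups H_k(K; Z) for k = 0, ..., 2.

Order the vertices as 0 < 1 < 2 < 3 < 4 < 5 < 6 < 7 < 8 < 9. Listing each simplex with vertices in this order, K has dimension 2 with simplices:

  0-simplices (10): [0], [1], [2], [3], [4], [5], [6], [7], [8], [9]
  1-simplices (30): (30 of them)
  2-simplices (20): (20 of them)

Hence C_0 ≅ Z^10, C_1 ≅ Z^30, C_2 ≅ Z^20.

Boundary ∂_1: C_1 → C_0 maps an edge to its endpoints' difference, ∂[p,q] = q − p.
The 10×30 boundary matrix has rank 9 and Smith normal form diag(1,1,1,1,1,1,1,1,1).

Boundary ∂_2: C_2 → C_1 acts by ∂[p,q,r] = [q,r] − [p,r] + [p,q]. For instance
  ∂[0,1,5] = [1,5] − [0,5] + [0,1],
  ∂[4,7,9] = [7,9] − [4,9] + [4,7].
This gives a 30×20 integer matrix of rank 20; reducing to Smith normal form yields diagonal entries (1,1,1,1,1,1,1,1,1,1,1,1,1,1,1,1,1,1,1,2).

Now H_k = ker ∂_k / im ∂_{k+1}, so:

  H_0: rank C_0 − rank ∂_1 = 10 − 9 = 1, and the invariant factors of ∂_1 are all 1, so H_0 ≅ Z.
  H_1: rank ker ∂_1 − rank ∂_2 = (30 − 9) − 20 = 1, and ∂_2 has invariant factor 2 > 1, so H_1 ≅ Z ⊕ Z/2.
  H_2: rank ker ∂_2 − rank ∂_3 = (20 − 20) − 0 = 0, and there is no ∂_3, so H_2 ≅ 0.

(K is a triangulation of the Klein bottle.)

H_0 ≅ Z,  H_1 ≅ Z ⊕ Z/2,  H_2 = 0.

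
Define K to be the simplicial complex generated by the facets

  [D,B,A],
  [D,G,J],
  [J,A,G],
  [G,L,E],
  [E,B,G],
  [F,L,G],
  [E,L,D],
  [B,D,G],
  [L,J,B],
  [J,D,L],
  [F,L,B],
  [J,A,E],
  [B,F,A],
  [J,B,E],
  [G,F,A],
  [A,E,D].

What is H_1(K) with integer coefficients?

H_1 = Z^2.

Order the vertices as A < B < D < E < F < G < J < L. Listing each simplex with vertices in this order, K has dimension 2 with simplices:

  0-simplices (8): A, B, D, E, F, G, J, L
  1-simplices (24): AB, AD, AE, AF, AG, AJ, BD, BE, BF, BG, BJ, BL, DE, DG, DJ, DL, EG, EJ, EL, FG, FL, GJ, GL, JL
  2-simplices (16): ABD, ABF, ADE, AEJ, AFG, AGJ, BDG, BEG, BEJ, BFL, BJL, DEL, DGJ, DJL, EGL, FGL

giving chain groups C_0 ≅ Z^8, C_1 ≅ Z^24, C_2 ≅ Z^16.

Boundary ∂_1: C_1 → C_0 sends each edge [p,q] (with p < q) to q − p. For instance
  ∂EJ = J − E.
As a 8×24 matrix over Z this has rank 7, with invariant factors (1,1,1,1,1,1,1).

Boundary ∂_2: C_2 → C_1 sends each 2-simplex [p,q,r] to [q,r] − [p,r] + [p,q]. For instance
  ∂BDG = DG − BG + BD,
  ∂FGL = GL − FL + FG.
This gives a 24×16 integer matrix of rank 15; reducing to Smith normal form yields diagonal entries (1,1,1,1,1,1,1,1,1,1,1,1,1,1,1).

From H_k ≅ ker(∂_k) / im(∂_{k+1}) we obtain:

  H_1: rank ker ∂_1 − rank ∂_2 = (24 − 7) − 15 = 2, and the invariant factors of ∂_2 are all 1, so H_1 ≅ Z^2.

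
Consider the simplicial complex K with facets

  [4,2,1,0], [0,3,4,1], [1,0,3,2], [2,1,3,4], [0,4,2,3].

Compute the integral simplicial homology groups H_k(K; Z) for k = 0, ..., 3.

H_0 = Z,  H_1 = 0,  H_2 = 0,  H_3 = Z.

Fix the vertex order 0 < 1 < 2 < 3 < 4 and write every simplex with vertices in increasing order. Then dim K = 3 and the simplices of K are:

  0-simplices (5): [0], [1], [2], [3], [4]
  1-simplices (10): [0,1], [0,2], [0,3], [0,4], [1,2], [1,3], [1,4], [2,3], [2,4], [3,4]
  2-simplices (10): [0,1,2], [0,1,3], [0,1,4], [0,2,3], [0,2,4], [0,3,4], [1,2,3], [1,2,4], [1,3,4], [2,3,4]
  3-simplices (5): [0,1,2,3], [0,1,2,4], [0,1,3,4], [0,2,3,4], [1,2,3,4]

giving chain groups C_0 ≅ Z^5, C_1 ≅ Z^10, C_2 ≅ Z^10, C_3 ≅ Z^5.

The boundary map ∂_1: C_1 → C_0 is given by ∂[p,q] = [q] − [p]. For instance
  ∂[1,2] = [2] − [1].
The resulting 5×10 matrix has rank 4, and its Smith normal form has invariant factors (1,1,1,1).

∂_2: C_2 → C_1 sends each 2-simplex [p,q,r] to [q,r] − [p,r] + [p,q]. For instance
  ∂[0,2,4] = [2,4] − [0,4] + [0,2],
  ∂[2,3,4] = [3,4] − [2,4] + [2,3].
This gives a 10×10 integer matrix of rank 6; reducing to Smith normal form yields diagonal entries (1,1,1,1,1,1).

Boundary ∂_3: C_3 → C_2 sends each 3-simplex σ to the alternating sum Σ_i (−1)^i (σ with its i-th vertex removed). For instance
  ∂[0,1,2,4] = [1,2,4] − [0,2,4] + [0,1,4] − [0,1,2],
  ∂[0,1,3,4] = [1,3,4] − [0,3,4] + [0,1,4] − [0,1,3].
This gives a 10×5 integer matrix of rank 4; reducing to Smith normal form yields diagonal entries (1,1,1,1).

Reading off H_k = ker ∂_k / im ∂_{k+1}:

  H_0: rank C_0 − rank ∂_1 = 5 − 4 = 1, and the invariant factors of ∂_1 are all 1, so H_0 = Z.
  H_1: rank ker ∂_1 − rank ∂_2 = (10 − 4) − 6 = 0, and the invariant factors of ∂_2 are all 1, so H_1 = 0.
  H_2: rank ker ∂_2 − rank ∂_3 = (10 − 6) − 4 = 0, and the invariant factors of ∂_3 are all 1, so H_2 = 0.
  H_3: rank ker ∂_3 − rank ∂_4 = (5 − 4) − 0 = 1, and there is no ∂_4, so H_3 = Z.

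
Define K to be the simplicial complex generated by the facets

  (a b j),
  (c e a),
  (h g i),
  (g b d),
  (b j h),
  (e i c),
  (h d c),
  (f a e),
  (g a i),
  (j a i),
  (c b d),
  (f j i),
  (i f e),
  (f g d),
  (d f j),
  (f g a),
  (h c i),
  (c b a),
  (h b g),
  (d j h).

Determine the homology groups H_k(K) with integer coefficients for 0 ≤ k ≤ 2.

K has 10 vertices, 30 edges, 20 triangles.
rank ∂_0 = 0, rank ∂_1 = 9 ⇒ b_0 = 10 − 0 − 9 = 1; all invariant factors of ∂_1 are 1 so no torsion. So H_0 = Z.
rank ∂_1 = 9, rank ∂_2 = 20 ⇒ b_1 = 30 − 9 − 20 = 1; ∂_2 has invariant factor(s) [2] giving torsion. So H_1 = Z × Z/2.
rank ∂_2 = 20, rank ∂_3 = 0 ⇒ b_2 = 20 − 20 − 0 = 0. So H_2 = 0.

H_0 ≅ Z,  H_1 ≅ Z × Z/2,  H_2 = 0.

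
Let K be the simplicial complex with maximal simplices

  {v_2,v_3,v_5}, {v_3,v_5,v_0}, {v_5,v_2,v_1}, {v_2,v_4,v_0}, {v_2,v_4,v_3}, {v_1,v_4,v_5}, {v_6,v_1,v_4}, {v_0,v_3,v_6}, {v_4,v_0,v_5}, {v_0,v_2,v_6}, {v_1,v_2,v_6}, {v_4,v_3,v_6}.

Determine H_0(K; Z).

H_0 = Z.

Order the vertices as v_0 < v_1 < v_2 < v_3 < v_4 < v_5 < v_6. Listing each simplex with vertices in this order, K has dimension 2 with simplices:

  0-simplices (7): [v_0], [v_1], [v_2], [v_3], [v_4], [v_5], [v_6]
  1-simplices (18): (18 of them)
  2-simplices (12): (12 of them)

Hence C_0 ≅ Z^7, C_1 ≅ Z^18, C_2 ≅ Z^12.

∂_1: C_1 → C_0 sends each edge [p,q] (with p < q) to q − p.
The 7×18 boundary matrix has rank 6 and Smith normal form diag(1,1,1,1,1,1).

∂_2: C_2 → C_1 maps a triangle to the signed sum of its edges. For instance
  ∂[v_0,v_3,v_6] = [v_3,v_6] − [v_0,v_6] + [v_0,v_3],
  ∂[v_0,v_4,v_5] = [v_4,v_5] − [v_0,v_5] + [v_0,v_4].
The 18×12 boundary matrix has rank 12 and Smith normal form diag(1,1,1,1,1,1,1,1,1,1,1,2).

Computing H_k = (kernel of ∂_k) / (image of ∂_{k+1}):

  H_0: rank C_0 − rank ∂_1 = 7 − 6 = 1, and the invariant factors of ∂_1 are all 1, so H_0 = Z.

(K is a triangulation of the real projective plane RP^2.)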